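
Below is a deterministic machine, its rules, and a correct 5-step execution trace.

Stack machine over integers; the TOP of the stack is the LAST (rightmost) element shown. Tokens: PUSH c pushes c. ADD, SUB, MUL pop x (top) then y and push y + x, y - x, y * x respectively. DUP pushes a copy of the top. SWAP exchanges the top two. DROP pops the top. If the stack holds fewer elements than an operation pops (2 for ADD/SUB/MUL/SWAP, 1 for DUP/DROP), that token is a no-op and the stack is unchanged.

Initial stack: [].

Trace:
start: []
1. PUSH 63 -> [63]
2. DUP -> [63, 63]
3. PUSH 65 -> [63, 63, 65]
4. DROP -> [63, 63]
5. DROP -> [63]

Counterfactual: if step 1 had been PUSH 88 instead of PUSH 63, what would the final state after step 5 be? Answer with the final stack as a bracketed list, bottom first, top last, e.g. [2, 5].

(re-executing from step 1 with the substitution; state before step 1: [])
1. PUSH 88 -> [88]
2. DUP -> [88, 88]
3. PUSH 65 -> [88, 88, 65]
4. DROP -> [88, 88]
5. DROP -> [88]

[88]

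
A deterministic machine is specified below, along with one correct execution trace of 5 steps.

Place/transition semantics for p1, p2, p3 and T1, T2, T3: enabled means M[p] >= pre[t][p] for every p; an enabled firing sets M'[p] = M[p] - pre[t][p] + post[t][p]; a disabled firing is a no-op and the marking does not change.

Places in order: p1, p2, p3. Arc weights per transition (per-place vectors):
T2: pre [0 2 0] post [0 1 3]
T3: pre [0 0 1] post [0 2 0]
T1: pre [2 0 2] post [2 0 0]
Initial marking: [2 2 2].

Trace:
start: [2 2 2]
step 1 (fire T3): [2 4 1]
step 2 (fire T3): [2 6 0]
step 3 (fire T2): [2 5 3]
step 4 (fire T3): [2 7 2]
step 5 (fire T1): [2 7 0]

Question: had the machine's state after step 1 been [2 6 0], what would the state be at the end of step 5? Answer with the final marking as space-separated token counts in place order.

state after step 1 := [2 6 0]
step 2 (fire T3): [2 6 0]
step 3 (fire T2): [2 5 3]
step 4 (fire T3): [2 7 2]
step 5 (fire T1): [2 7 0]

2 7 0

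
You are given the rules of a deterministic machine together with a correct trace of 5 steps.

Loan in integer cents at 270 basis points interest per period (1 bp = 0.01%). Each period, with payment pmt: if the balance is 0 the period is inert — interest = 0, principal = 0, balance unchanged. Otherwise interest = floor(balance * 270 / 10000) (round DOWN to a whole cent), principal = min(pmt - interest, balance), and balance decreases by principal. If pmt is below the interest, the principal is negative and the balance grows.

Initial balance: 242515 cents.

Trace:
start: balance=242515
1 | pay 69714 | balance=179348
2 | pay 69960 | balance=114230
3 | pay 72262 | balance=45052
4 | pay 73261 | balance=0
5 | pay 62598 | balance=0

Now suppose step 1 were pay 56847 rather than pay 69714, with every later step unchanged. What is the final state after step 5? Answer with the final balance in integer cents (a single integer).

(re-executing from step 1 with the substitution; state before step 1: balance=242515)
1 | pay 56847 | balance=192215
2 | pay 69960 | balance=127444
3 | pay 72262 | balance=58622
4 | pay 73261 | balance=0
5 | pay 62598 | balance=0

0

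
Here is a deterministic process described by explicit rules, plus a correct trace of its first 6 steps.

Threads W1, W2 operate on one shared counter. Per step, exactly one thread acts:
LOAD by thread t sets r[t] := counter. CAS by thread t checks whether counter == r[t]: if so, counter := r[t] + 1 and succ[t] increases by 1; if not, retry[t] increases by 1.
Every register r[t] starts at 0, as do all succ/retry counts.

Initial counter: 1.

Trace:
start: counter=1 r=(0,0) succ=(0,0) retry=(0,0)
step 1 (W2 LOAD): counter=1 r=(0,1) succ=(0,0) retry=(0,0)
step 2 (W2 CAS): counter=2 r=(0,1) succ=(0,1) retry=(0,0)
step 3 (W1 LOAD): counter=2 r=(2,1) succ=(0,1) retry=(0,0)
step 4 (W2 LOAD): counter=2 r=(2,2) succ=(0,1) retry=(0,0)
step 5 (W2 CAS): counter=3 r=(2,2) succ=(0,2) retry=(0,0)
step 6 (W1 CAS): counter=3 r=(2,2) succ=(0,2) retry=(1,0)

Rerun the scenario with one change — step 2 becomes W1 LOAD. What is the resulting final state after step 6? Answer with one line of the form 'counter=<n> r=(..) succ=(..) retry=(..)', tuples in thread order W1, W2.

counter=2 r=(1,1) succ=(0,1) retry=(1,0)

(re-executing from step 2 with the substitution; state before step 2: counter=1 r=(0,1) succ=(0,0) retry=(0,0))
step 2 (W1 LOAD): counter=1 r=(1,1) succ=(0,0) retry=(0,0)
step 3 (W1 LOAD): counter=1 r=(1,1) succ=(0,0) retry=(0,0)
step 4 (W2 LOAD): counter=1 r=(1,1) succ=(0,0) retry=(0,0)
step 5 (W2 CAS): counter=2 r=(1,1) succ=(0,1) retry=(0,0)
step 6 (W1 CAS): counter=2 r=(1,1) succ=(0,1) retry=(1,0)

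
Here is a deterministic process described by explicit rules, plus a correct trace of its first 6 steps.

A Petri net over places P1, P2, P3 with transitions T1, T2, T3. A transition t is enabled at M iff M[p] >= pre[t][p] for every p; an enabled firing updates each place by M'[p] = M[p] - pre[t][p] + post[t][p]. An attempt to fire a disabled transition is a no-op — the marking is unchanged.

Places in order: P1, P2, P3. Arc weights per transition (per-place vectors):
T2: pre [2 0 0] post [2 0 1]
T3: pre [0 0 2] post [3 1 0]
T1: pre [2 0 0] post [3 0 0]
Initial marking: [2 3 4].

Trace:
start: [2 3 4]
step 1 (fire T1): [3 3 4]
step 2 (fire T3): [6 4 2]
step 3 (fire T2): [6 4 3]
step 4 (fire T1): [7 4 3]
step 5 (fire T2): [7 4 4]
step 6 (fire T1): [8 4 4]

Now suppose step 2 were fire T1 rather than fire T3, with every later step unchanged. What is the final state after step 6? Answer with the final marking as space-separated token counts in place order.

6 3 6

(re-executing from step 2 with the substitution; state before step 2: [3 3 4])
step 2 (fire T1): [4 3 4]
step 3 (fire T2): [4 3 5]
step 4 (fire T1): [5 3 5]
step 5 (fire T2): [5 3 6]
step 6 (fire T1): [6 3 6]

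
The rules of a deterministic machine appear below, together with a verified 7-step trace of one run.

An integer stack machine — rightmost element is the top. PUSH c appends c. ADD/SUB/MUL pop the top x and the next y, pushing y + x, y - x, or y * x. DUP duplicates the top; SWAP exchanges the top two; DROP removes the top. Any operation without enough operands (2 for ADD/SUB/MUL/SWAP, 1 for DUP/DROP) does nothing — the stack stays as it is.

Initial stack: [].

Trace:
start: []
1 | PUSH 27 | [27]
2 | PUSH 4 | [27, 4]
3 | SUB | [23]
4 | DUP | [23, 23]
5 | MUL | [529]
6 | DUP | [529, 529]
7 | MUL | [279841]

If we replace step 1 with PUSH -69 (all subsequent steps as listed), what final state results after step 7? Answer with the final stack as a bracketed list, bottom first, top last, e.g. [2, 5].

[28398241]

(re-executing from step 1 with the substitution; state before step 1: [])
1 | PUSH -69 | [-69]
2 | PUSH 4 | [-69, 4]
3 | SUB | [-73]
4 | DUP | [-73, -73]
5 | MUL | [5329]
6 | DUP | [5329, 5329]
7 | MUL | [28398241]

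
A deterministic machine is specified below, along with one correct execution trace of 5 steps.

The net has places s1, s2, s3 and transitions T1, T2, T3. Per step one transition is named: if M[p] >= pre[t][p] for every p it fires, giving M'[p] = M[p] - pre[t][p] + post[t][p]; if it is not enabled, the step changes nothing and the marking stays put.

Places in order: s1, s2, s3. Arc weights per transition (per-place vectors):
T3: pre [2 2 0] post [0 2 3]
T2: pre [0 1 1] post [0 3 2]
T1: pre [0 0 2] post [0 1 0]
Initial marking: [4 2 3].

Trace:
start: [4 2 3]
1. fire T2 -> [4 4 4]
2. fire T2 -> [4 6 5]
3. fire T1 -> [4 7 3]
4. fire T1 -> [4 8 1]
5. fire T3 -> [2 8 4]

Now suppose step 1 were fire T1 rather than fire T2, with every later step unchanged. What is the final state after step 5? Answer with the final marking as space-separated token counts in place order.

2 6 3

(re-executing from step 1 with the substitution; state before step 1: [4 2 3])
1. fire T1 -> [4 3 1]
2. fire T2 -> [4 5 2]
3. fire T1 -> [4 6 0]
4. fire T1 -> [4 6 0]
5. fire T3 -> [2 6 3]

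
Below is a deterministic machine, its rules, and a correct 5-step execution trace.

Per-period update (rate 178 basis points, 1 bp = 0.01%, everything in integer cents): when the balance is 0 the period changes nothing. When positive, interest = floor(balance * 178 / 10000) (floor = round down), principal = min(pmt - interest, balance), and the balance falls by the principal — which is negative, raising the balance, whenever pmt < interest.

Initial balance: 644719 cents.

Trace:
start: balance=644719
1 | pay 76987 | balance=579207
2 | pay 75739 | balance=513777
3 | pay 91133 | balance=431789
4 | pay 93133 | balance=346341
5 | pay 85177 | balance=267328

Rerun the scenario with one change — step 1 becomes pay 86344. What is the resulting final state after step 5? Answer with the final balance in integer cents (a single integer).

257288

(re-executing from step 1 with the substitution; state before step 1: balance=644719)
1 | pay 86344 | balance=569850
2 | pay 75739 | balance=504254
3 | pay 91133 | balance=422096
4 | pay 93133 | balance=336476
5 | pay 85177 | balance=257288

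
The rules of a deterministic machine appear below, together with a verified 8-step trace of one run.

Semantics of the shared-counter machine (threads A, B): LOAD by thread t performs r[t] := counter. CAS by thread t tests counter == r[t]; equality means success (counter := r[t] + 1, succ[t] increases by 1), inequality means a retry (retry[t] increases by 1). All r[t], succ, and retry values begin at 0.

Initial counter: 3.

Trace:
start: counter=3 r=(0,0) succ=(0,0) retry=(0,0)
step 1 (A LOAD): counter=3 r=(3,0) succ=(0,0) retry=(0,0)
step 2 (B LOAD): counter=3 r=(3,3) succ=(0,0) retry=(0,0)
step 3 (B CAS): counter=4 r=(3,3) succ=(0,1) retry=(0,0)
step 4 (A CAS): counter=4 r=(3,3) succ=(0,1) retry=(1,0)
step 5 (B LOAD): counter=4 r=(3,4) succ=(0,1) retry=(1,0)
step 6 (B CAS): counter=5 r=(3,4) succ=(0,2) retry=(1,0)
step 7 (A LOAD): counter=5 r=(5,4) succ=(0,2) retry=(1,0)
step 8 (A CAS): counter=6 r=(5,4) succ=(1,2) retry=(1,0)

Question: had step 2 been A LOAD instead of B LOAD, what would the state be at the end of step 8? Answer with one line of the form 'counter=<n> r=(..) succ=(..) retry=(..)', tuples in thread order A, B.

counter=6 r=(5,4) succ=(2,1) retry=(0,1)

(re-executing from step 2 with the substitution; state before step 2: counter=3 r=(3,0) succ=(0,0) retry=(0,0))
step 2 (A LOAD): counter=3 r=(3,0) succ=(0,0) retry=(0,0)
step 3 (B CAS): counter=3 r=(3,0) succ=(0,0) retry=(0,1)
step 4 (A CAS): counter=4 r=(3,0) succ=(1,0) retry=(0,1)
step 5 (B LOAD): counter=4 r=(3,4) succ=(1,0) retry=(0,1)
step 6 (B CAS): counter=5 r=(3,4) succ=(1,1) retry=(0,1)
step 7 (A LOAD): counter=5 r=(5,4) succ=(1,1) retry=(0,1)
step 8 (A CAS): counter=6 r=(5,4) succ=(2,1) retry=(0,1)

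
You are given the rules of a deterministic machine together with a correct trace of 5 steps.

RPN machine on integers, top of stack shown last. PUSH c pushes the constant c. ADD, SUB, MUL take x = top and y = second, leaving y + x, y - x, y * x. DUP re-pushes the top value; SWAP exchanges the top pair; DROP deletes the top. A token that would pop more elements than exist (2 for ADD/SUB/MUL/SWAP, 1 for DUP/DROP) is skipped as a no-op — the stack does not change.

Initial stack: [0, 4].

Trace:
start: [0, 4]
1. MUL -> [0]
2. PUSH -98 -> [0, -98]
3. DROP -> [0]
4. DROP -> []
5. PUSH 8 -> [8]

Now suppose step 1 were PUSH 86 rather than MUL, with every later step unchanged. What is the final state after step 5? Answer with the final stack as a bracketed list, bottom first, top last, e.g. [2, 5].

(re-executing from step 1 with the substitution; state before step 1: [0, 4])
1. PUSH 86 -> [0, 4, 86]
2. PUSH -98 -> [0, 4, 86, -98]
3. DROP -> [0, 4, 86]
4. DROP -> [0, 4]
5. PUSH 8 -> [0, 4, 8]

[0, 4, 8]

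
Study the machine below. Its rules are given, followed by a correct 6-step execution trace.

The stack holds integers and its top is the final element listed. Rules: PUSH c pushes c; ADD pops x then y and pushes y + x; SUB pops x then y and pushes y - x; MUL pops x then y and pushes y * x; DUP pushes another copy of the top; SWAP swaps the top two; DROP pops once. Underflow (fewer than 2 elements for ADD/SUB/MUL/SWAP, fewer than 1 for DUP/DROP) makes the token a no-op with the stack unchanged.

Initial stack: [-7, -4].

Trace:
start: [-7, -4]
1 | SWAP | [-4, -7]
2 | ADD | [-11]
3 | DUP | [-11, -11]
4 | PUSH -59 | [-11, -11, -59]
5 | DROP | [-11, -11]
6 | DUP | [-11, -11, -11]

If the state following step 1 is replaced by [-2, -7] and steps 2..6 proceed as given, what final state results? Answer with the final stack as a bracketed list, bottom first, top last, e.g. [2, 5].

[-9, -9, -9]

state after step 1 := [-2, -7]
2 | ADD | [-9]
3 | DUP | [-9, -9]
4 | PUSH -59 | [-9, -9, -59]
5 | DROP | [-9, -9]
6 | DUP | [-9, -9, -9]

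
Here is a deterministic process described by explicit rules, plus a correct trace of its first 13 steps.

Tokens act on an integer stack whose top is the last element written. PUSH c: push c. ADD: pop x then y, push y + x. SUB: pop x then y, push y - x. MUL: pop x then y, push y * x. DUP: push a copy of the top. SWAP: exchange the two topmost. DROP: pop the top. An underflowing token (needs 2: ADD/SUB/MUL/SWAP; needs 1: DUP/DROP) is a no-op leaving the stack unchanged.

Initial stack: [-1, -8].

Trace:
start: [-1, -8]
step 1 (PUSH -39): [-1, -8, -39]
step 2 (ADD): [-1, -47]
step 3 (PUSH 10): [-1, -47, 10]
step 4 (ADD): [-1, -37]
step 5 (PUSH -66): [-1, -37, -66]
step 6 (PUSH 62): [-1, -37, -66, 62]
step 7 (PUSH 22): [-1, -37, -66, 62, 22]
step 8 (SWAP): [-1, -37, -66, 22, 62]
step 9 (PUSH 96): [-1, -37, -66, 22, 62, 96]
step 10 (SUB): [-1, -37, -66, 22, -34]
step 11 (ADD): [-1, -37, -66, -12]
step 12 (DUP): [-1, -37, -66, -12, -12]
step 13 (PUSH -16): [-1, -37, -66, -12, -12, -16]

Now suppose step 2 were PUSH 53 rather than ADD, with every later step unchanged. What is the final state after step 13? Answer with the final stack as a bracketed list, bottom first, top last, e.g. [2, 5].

[-1, -8, -39, 63, -66, -12, -12, -16]

(re-executing from step 2 with the substitution; state before step 2: [-1, -8, -39])
step 2 (PUSH 53): [-1, -8, -39, 53]
step 3 (PUSH 10): [-1, -8, -39, 53, 10]
step 4 (ADD): [-1, -8, -39, 63]
step 5 (PUSH -66): [-1, -8, -39, 63, -66]
step 6 (PUSH 62): [-1, -8, -39, 63, -66, 62]
step 7 (PUSH 22): [-1, -8, -39, 63, -66, 62, 22]
step 8 (SWAP): [-1, -8, -39, 63, -66, 22, 62]
step 9 (PUSH 96): [-1, -8, -39, 63, -66, 22, 62, 96]
step 10 (SUB): [-1, -8, -39, 63, -66, 22, -34]
step 11 (ADD): [-1, -8, -39, 63, -66, -12]
step 12 (DUP): [-1, -8, -39, 63, -66, -12, -12]
step 13 (PUSH -16): [-1, -8, -39, 63, -66, -12, -12, -16]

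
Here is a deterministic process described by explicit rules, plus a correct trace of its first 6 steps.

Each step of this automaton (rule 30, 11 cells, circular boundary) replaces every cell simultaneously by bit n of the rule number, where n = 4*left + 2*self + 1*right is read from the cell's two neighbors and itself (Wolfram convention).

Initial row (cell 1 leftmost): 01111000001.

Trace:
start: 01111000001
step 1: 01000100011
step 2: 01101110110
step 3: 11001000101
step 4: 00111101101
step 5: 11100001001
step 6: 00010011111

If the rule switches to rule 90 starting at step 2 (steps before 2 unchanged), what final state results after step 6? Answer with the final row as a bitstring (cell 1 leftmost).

(re-executing steps 2..6 under rule 90; state before step 2: 01000100011)
step 2: 00101010111
step 3: 11000000101
step 4: 01100001001
step 5: 01110010110
step 6: 11011100111

11011100111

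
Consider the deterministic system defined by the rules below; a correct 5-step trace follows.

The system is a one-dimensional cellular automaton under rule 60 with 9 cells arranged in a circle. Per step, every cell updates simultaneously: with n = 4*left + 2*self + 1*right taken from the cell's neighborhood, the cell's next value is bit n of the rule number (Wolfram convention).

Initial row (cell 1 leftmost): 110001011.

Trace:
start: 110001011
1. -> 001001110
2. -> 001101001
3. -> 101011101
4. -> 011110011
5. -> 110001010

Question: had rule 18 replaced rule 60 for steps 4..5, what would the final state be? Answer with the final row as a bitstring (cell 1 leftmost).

(re-executing steps 4..5 under rule 18; state before step 4: 101011101)
4. -> 000000000
5. -> 000000000

000000000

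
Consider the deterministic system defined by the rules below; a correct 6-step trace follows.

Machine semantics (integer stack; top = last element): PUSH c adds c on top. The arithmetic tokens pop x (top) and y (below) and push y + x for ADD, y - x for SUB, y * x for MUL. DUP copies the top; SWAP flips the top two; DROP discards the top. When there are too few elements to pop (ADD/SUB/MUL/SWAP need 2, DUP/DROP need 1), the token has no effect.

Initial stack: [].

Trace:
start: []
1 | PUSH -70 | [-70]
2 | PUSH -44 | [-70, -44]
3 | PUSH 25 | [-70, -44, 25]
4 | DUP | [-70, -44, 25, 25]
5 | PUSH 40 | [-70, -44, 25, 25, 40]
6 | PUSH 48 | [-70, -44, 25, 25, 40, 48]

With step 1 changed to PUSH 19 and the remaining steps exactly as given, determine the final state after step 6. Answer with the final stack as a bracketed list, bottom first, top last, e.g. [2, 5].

[19, -44, 25, 25, 40, 48]

(re-executing from step 1 with the substitution; state before step 1: [])
1 | PUSH 19 | [19]
2 | PUSH -44 | [19, -44]
3 | PUSH 25 | [19, -44, 25]
4 | DUP | [19, -44, 25, 25]
5 | PUSH 40 | [19, -44, 25, 25, 40]
6 | PUSH 48 | [19, -44, 25, 25, 40, 48]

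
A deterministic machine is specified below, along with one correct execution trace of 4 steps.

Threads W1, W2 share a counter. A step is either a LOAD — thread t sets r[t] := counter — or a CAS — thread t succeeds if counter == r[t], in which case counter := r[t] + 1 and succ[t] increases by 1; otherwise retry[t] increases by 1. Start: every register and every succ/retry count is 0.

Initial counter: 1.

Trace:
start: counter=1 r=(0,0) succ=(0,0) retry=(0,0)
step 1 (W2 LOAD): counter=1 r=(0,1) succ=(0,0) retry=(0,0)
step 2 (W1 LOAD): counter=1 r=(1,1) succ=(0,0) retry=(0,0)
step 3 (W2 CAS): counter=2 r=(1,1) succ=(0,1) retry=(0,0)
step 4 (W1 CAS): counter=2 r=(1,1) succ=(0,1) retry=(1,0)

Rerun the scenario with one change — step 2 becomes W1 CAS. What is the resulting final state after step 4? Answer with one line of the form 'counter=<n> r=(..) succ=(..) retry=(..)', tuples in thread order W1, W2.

(re-executing from step 2 with the substitution; state before step 2: counter=1 r=(0,1) succ=(0,0) retry=(0,0))
step 2 (W1 CAS): counter=1 r=(0,1) succ=(0,0) retry=(1,0)
step 3 (W2 CAS): counter=2 r=(0,1) succ=(0,1) retry=(1,0)
step 4 (W1 CAS): counter=2 r=(0,1) succ=(0,1) retry=(2,0)

counter=2 r=(0,1) succ=(0,1) retry=(2,0)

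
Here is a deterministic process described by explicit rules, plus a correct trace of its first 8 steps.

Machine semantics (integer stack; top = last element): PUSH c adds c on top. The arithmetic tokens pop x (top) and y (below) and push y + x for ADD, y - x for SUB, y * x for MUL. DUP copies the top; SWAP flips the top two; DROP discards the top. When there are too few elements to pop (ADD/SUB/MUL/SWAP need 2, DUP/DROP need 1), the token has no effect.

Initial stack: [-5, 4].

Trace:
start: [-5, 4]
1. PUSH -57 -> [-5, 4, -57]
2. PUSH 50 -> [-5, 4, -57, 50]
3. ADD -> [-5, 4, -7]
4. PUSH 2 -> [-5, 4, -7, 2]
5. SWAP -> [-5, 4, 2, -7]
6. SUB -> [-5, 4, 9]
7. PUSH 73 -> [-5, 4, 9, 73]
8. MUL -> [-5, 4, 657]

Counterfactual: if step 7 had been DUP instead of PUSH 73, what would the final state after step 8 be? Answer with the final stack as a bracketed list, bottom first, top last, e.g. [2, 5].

(re-executing from step 7 with the substitution; state before step 7: [-5, 4, 9])
7. DUP -> [-5, 4, 9, 9]
8. MUL -> [-5, 4, 81]

[-5, 4, 81]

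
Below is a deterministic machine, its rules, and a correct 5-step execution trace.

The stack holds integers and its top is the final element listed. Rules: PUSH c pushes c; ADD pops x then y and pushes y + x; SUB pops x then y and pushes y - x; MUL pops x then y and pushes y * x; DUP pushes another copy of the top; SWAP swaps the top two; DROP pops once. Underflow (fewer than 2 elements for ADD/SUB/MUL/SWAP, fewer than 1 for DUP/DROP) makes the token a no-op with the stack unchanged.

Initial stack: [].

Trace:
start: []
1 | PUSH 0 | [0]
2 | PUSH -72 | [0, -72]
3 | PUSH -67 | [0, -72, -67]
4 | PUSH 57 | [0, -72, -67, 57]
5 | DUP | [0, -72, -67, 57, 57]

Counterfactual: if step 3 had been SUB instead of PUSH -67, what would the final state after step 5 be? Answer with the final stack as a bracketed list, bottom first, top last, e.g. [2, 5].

(re-executing from step 3 with the substitution; state before step 3: [0, -72])
3 | SUB | [72]
4 | PUSH 57 | [72, 57]
5 | DUP | [72, 57, 57]

[72, 57, 57]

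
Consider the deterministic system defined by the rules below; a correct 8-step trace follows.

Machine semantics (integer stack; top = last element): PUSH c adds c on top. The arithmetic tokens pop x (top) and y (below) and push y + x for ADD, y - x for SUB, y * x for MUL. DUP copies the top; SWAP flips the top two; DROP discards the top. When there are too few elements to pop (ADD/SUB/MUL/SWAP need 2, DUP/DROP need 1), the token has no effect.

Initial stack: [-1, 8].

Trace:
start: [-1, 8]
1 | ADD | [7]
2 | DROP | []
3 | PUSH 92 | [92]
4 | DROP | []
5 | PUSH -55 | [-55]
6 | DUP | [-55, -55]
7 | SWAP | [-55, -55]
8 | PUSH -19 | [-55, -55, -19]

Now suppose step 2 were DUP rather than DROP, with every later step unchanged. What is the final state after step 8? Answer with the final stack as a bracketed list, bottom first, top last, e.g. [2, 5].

(re-executing from step 2 with the substitution; state before step 2: [7])
2 | DUP | [7, 7]
3 | PUSH 92 | [7, 7, 92]
4 | DROP | [7, 7]
5 | PUSH -55 | [7, 7, -55]
6 | DUP | [7, 7, -55, -55]
7 | SWAP | [7, 7, -55, -55]
8 | PUSH -19 | [7, 7, -55, -55, -19]

[7, 7, -55, -55, -19]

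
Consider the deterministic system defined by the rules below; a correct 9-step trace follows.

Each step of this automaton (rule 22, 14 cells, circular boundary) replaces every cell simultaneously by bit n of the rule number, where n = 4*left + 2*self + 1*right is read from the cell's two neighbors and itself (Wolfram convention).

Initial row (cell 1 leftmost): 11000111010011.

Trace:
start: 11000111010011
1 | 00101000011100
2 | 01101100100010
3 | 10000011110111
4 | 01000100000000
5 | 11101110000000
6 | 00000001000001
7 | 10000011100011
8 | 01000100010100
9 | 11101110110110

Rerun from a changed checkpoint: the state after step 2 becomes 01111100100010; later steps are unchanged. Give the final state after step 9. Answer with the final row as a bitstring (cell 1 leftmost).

11101110110110

state after step 2 := 01111100100010
3 | 10000011110111
4 | 01000100000000
5 | 11101110000000
6 | 00000001000001
7 | 10000011100011
8 | 01000100010100
9 | 11101110110110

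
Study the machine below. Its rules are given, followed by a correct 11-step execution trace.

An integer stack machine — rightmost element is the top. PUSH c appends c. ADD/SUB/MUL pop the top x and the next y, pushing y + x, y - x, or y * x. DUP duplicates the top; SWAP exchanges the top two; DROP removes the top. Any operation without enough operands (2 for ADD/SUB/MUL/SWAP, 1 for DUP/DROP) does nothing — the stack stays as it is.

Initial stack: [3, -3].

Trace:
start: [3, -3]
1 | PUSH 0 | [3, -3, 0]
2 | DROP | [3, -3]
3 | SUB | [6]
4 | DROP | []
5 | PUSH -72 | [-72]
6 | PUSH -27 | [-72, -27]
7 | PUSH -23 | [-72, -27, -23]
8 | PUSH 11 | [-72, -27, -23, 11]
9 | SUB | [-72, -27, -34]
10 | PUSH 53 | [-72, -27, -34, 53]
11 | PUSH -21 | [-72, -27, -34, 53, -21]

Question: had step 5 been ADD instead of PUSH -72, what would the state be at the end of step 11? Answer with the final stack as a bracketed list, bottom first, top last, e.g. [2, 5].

(re-executing from step 5 with the substitution; state before step 5: [])
5 | ADD | []
6 | PUSH -27 | [-27]
7 | PUSH -23 | [-27, -23]
8 | PUSH 11 | [-27, -23, 11]
9 | SUB | [-27, -34]
10 | PUSH 53 | [-27, -34, 53]
11 | PUSH -21 | [-27, -34, 53, -21]

[-27, -34, 53, -21]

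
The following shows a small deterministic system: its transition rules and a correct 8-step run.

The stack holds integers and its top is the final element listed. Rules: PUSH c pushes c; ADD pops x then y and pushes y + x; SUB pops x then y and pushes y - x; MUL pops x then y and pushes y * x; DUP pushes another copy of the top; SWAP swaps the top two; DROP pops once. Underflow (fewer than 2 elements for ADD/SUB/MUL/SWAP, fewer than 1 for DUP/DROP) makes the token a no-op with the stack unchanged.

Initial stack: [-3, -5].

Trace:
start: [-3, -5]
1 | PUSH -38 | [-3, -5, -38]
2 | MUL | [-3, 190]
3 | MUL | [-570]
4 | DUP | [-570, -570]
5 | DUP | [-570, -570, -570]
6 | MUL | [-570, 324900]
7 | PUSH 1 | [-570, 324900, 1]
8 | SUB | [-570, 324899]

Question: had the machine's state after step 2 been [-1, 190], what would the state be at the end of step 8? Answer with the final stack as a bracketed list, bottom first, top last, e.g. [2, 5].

state after step 2 := [-1, 190]
3 | MUL | [-190]
4 | DUP | [-190, -190]
5 | DUP | [-190, -190, -190]
6 | MUL | [-190, 36100]
7 | PUSH 1 | [-190, 36100, 1]
8 | SUB | [-190, 36099]

[-190, 36099]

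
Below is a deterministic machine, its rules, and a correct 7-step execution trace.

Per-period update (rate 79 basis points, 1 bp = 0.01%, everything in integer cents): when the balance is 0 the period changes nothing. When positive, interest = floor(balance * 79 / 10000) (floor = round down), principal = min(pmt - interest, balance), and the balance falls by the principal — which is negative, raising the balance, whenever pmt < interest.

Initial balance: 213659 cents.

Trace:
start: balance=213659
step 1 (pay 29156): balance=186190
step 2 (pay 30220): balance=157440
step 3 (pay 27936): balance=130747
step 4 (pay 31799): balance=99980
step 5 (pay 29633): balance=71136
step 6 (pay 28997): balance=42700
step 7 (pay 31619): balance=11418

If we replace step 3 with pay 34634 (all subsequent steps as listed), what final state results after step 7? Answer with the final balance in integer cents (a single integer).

(re-executing from step 3 with the substitution; state before step 3: balance=157440)
step 3 (pay 34634): balance=124049
step 4 (pay 31799): balance=93229
step 5 (pay 29633): balance=64332
step 6 (pay 28997): balance=35843
step 7 (pay 31619): balance=4507

4507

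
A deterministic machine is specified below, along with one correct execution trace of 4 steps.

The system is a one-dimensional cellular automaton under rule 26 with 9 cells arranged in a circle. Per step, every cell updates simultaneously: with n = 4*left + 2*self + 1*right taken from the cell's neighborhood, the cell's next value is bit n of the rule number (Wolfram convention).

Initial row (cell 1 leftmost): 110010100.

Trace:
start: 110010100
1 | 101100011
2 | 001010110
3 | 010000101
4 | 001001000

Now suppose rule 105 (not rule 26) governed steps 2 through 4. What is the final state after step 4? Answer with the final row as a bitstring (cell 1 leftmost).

100111011

(re-executing steps 2..4 under rule 105; state before step 2: 101100011)
2 | 111101010
3 | 100110101
4 | 100111011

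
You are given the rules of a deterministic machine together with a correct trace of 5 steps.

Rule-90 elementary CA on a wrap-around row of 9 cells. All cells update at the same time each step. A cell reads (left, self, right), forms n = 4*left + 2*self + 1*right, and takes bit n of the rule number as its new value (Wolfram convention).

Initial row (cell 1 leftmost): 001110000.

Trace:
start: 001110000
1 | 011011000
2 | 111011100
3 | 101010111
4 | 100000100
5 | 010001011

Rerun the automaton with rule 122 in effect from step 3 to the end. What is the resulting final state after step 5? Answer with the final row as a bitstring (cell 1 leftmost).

101110111

(re-executing steps 3..5 under rule 122; state before step 3: 111011100)
3 | 101110111
4 | 111011100
5 | 101110111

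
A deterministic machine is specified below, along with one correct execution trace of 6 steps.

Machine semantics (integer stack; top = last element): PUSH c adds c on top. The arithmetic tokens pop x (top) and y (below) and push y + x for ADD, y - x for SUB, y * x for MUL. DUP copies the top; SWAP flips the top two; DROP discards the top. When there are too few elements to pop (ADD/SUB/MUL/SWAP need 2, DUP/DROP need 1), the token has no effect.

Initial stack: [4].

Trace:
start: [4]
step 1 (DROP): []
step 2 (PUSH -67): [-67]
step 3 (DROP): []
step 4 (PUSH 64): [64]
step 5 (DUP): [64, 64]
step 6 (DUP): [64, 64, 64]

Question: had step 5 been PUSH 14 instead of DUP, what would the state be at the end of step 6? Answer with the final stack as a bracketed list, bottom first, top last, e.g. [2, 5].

(re-executing from step 5 with the substitution; state before step 5: [64])
step 5 (PUSH 14): [64, 14]
step 6 (DUP): [64, 14, 14]

[64, 14, 14]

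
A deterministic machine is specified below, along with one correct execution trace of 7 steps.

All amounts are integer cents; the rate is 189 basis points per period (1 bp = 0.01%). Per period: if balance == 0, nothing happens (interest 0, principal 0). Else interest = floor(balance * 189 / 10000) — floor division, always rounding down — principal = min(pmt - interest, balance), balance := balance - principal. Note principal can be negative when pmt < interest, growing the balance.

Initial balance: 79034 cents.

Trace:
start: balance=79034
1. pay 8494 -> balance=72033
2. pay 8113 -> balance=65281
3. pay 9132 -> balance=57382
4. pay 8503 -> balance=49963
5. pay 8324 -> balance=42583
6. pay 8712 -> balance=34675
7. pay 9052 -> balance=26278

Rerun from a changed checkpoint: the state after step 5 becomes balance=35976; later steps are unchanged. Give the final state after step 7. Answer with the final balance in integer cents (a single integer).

19419

state after step 5 := balance=35976
6. pay 8712 -> balance=27943
7. pay 9052 -> balance=19419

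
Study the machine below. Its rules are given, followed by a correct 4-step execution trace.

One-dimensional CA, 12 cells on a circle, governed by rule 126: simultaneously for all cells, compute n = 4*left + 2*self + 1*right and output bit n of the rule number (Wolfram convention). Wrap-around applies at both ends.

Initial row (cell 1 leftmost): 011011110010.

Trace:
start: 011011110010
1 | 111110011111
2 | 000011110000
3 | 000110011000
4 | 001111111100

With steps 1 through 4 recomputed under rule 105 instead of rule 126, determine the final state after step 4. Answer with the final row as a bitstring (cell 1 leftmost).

(re-executing steps 1..4 under rule 105; state before step 1: 011011110010)
1 | 011110010000
2 | 010010000111
3 | 100000110101
4 | 101110111011

101110111011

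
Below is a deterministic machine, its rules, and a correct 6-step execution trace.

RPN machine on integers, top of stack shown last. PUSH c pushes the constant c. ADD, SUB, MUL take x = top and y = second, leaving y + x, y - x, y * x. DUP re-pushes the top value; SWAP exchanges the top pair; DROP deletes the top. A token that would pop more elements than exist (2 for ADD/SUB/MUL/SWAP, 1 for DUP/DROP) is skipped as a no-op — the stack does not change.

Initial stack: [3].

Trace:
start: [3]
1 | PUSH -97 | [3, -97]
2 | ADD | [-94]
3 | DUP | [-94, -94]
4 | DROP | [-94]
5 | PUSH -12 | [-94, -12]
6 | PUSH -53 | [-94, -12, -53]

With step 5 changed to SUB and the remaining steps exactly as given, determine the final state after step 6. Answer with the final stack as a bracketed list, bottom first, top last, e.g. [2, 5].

(re-executing from step 5 with the substitution; state before step 5: [-94])
5 | SUB | [-94]
6 | PUSH -53 | [-94, -53]

[-94, -53]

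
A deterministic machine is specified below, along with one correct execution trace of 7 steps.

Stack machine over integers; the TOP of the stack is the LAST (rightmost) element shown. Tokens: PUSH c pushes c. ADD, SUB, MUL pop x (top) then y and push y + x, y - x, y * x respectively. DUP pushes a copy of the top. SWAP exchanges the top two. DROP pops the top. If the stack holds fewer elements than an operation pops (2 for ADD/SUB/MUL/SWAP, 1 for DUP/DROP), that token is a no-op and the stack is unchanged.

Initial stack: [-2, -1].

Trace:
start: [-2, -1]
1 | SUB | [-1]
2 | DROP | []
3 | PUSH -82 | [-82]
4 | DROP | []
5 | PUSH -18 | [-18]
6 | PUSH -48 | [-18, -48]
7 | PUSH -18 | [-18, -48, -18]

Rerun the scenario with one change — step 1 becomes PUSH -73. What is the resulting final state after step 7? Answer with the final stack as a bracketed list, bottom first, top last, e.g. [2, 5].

(re-executing from step 1 with the substitution; state before step 1: [-2, -1])
1 | PUSH -73 | [-2, -1, -73]
2 | DROP | [-2, -1]
3 | PUSH -82 | [-2, -1, -82]
4 | DROP | [-2, -1]
5 | PUSH -18 | [-2, -1, -18]
6 | PUSH -48 | [-2, -1, -18, -48]
7 | PUSH -18 | [-2, -1, -18, -48, -18]

[-2, -1, -18, -48, -18]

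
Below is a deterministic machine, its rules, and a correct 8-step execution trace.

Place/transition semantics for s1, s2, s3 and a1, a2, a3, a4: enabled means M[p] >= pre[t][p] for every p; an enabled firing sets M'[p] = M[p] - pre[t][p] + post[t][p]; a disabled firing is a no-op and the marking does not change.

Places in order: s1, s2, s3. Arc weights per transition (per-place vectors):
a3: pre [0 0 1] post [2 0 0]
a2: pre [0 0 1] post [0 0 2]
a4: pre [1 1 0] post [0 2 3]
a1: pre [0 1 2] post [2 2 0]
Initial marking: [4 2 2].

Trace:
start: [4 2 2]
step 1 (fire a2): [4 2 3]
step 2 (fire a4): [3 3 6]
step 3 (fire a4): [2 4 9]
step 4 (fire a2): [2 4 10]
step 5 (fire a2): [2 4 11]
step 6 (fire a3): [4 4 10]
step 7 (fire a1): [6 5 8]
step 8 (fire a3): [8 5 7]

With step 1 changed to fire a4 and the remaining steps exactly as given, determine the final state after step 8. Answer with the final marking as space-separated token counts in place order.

7 6 9

(re-executing from step 1 with the substitution; state before step 1: [4 2 2])
step 1 (fire a4): [3 3 5]
step 2 (fire a4): [2 4 8]
step 3 (fire a4): [1 5 11]
step 4 (fire a2): [1 5 12]
step 5 (fire a2): [1 5 13]
step 6 (fire a3): [3 5 12]
step 7 (fire a1): [5 6 10]
step 8 (fire a3): [7 6 9]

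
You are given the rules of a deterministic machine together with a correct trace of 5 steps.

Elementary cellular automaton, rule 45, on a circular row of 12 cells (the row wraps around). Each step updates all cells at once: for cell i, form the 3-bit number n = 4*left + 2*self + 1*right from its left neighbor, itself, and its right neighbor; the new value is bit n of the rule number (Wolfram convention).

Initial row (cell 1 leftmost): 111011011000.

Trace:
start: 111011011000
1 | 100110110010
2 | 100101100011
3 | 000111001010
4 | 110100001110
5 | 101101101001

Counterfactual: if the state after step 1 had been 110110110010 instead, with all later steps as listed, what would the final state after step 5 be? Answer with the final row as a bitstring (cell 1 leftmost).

state after step 1 := 110110110010
2 | 101101100011
3 | 011011001010
4 | 010110001110
5 | 011100101000

011100101000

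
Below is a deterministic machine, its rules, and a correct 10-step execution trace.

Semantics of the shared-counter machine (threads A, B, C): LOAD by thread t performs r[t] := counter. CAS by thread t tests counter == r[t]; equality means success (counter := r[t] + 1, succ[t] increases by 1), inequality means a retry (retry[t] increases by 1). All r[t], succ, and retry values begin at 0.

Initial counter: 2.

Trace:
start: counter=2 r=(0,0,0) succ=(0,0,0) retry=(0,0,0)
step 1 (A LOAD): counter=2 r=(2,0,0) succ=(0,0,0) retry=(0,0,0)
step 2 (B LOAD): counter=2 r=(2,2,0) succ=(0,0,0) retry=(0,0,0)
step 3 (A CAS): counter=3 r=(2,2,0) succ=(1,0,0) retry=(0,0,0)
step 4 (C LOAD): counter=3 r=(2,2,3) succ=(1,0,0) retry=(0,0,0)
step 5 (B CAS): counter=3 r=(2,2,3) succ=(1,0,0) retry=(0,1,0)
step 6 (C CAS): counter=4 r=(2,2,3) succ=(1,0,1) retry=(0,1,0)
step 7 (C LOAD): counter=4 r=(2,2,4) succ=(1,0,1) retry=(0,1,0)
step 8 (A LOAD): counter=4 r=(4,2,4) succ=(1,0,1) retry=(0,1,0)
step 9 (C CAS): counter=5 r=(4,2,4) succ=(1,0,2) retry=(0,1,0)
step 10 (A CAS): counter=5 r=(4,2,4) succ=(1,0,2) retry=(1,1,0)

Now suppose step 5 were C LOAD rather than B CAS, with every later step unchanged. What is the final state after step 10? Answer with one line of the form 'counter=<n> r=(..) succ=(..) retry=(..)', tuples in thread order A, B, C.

counter=5 r=(4,2,4) succ=(1,0,2) retry=(1,0,0)

(re-executing from step 5 with the substitution; state before step 5: counter=3 r=(2,2,3) succ=(1,0,0) retry=(0,0,0))
step 5 (C LOAD): counter=3 r=(2,2,3) succ=(1,0,0) retry=(0,0,0)
step 6 (C CAS): counter=4 r=(2,2,3) succ=(1,0,1) retry=(0,0,0)
step 7 (C LOAD): counter=4 r=(2,2,4) succ=(1,0,1) retry=(0,0,0)
step 8 (A LOAD): counter=4 r=(4,2,4) succ=(1,0,1) retry=(0,0,0)
step 9 (C CAS): counter=5 r=(4,2,4) succ=(1,0,2) retry=(0,0,0)
step 10 (A CAS): counter=5 r=(4,2,4) succ=(1,0,2) retry=(1,0,0)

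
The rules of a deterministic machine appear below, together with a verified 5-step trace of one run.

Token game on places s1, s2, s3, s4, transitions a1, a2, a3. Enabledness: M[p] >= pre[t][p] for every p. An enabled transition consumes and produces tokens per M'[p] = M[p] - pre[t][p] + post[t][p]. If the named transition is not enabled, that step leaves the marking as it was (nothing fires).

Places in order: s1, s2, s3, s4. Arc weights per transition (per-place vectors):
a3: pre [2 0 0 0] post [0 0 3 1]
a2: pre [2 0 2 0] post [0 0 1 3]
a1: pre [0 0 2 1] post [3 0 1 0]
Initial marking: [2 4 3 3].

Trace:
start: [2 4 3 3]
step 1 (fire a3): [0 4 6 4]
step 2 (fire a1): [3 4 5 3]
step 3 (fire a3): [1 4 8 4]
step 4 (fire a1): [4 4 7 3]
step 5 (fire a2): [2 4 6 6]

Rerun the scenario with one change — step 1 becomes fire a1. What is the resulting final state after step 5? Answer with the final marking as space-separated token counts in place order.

(re-executing from step 1 with the substitution; state before step 1: [2 4 3 3])
step 1 (fire a1): [5 4 2 2]
step 2 (fire a1): [8 4 1 1]
step 3 (fire a3): [6 4 4 2]
step 4 (fire a1): [9 4 3 1]
step 5 (fire a2): [7 4 2 4]

7 4 2 4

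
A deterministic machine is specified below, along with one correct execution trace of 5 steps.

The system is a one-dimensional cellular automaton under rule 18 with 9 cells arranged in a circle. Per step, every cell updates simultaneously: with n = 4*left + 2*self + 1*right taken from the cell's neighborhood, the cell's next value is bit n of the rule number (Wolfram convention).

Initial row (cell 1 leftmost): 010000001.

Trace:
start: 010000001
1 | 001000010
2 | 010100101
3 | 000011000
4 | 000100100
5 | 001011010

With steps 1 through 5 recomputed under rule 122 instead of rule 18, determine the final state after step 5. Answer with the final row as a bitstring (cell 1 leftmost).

(re-executing steps 1..5 under rule 122; state before step 1: 010000001)
1 | 101000010
2 | 010100101
3 | 101011010
4 | 010111101
5 | 101100110

101100110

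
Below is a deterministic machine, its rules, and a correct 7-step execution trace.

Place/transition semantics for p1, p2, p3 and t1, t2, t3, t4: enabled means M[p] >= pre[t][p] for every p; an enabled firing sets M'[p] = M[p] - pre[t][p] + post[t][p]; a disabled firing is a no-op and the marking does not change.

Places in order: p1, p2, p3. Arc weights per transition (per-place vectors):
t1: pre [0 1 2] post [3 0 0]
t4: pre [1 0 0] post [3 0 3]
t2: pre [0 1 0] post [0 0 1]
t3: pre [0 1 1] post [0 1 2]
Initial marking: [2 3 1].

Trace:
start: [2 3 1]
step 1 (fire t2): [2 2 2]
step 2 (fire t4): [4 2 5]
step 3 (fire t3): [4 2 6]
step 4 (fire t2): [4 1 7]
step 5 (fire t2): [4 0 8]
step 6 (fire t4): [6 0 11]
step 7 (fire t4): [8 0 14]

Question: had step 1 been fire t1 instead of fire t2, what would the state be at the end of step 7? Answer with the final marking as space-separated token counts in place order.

(re-executing from step 1 with the substitution; state before step 1: [2 3 1])
step 1 (fire t1): [2 3 1]
step 2 (fire t4): [4 3 4]
step 3 (fire t3): [4 3 5]
step 4 (fire t2): [4 2 6]
step 5 (fire t2): [4 1 7]
step 6 (fire t4): [6 1 10]
step 7 (fire t4): [8 1 13]

8 1 13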